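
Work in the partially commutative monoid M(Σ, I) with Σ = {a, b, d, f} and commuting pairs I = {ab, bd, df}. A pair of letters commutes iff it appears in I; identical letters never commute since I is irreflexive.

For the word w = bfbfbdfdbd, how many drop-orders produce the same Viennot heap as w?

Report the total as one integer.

120

#0=b has no predecessor
#1=f depends on [0:b]
#2=b depends on [1:f]
#3=f depends on [2:b]
#4=b depends on [3:f]
#5=d has no predecessor
#6=f depends on [4:b]
#7=d depends on [5:d]
#8=b depends on [6:f]
#9=d depends on [7:d]
sources: [0:b, 5:d]
N(rest) = Σ N(rest − s) over sources s of rest; N(one piece) = 1:
  size 1 → [8]=1  [9]=1
  size 2 → [6,8]=1  [7,9]=1  [8,9]=2
  size 3 → [4,6,8]=1  [5,7,9]=1  [6,8,9]=3  [7,8,9]=3
  size 4 → [3,4,6,8]=1  [4,6,8,9]=4  [5,7,8,9]=4  [6,7,8,9]=6
  size 5 → [2,3,4,6,8]=1  [3,4,6,8,9]=5  [4,6,7,8,9]=10  [5,6,7,8,9]=10
  size 6 → [1,2,3,4,6,8]=1  [2,3,4,6,8,9]=6  [3,4,6,7,8,9]=15  [4,5,6,7,8,9]=20
  size 7 → [0,1,2,3,4,6,8]=1  [1,2,3,4,6,8,9]=7  [2,3,4,6,7,8,9]=21  [3,4,5,6,7,8,9]=35
  size 8 → [0,1,2,3,4,6,8,9]=8  [1,2,3,4,6,7,8,9]=28  [2,3,4,5,6,7,8,9]=56
  first=0(b) contributes 84
  first=5(d) contributes 36
|[w]| = 120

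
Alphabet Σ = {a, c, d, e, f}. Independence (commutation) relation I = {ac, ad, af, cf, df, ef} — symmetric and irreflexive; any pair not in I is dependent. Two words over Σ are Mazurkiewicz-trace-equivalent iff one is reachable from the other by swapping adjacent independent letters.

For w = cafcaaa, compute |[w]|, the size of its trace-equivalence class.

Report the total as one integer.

105

0(c) covers ∅
1(a) covers ∅
2(f) covers ∅
3(c) covers 0:c
4(a) covers 1:a
5(a) covers 4:a
6(a) covers 5:a
floor of heap: 0:c, 1:a, 2:f
completions by unplaced set U, small U first (add the entries for U minus each lowest piece of U):
  |U|=1: {2}:1  {3}:1  {6}:1
  |U|=2: {0,3}:1  {2,3}:2  {2,6}:2  {3,6}:2  {5,6}:1
  |U|=3: {0,2,3}:3  {0,3,6}:3  {2,3,6}:6  {2,5,6}:3  {3,5,6}:3  {4,5,6}:1
  |U|=4: {0,2,3,6}:12  {0,3,5,6}:6  {1,4,5,6}:1  {2,3,5,6}:12  {2,4,5,6}:4  {3,4,5,6}:4
  |U|=5: {0,2,3,5,6}:30  {0,3,4,5,6}:10  {1,2,4,5,6}:5  {1,3,4,5,6}:5  {2,3,4,5,6}:20
  start at 0(c): 30
  start at 1(a): 60
  start at 2(f): 15
sum over floor = 105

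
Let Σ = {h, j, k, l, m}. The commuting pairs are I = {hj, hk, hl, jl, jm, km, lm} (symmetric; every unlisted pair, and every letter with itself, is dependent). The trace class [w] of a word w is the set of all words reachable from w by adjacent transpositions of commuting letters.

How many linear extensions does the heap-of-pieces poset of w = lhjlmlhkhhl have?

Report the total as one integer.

piece 0:l — minimal
piece 1:h — minimal
piece 2:j — minimal
piece 3:l rests on {0:l}
piece 4:m rests on {1:h}
piece 5:l rests on {3:l}
piece 6:h rests on {4:m}
piece 7:k rests on {2:j, 5:l}
piece 8:h rests on {6:h}
piece 9:h rests on {8:h}
piece 10:l rests on {7:k}
minimal pieces: {0:l, 1:h, 2:j}
ways to finish when only these pieces remain (= sum over removing one remaining piece with nothing left below it):
  1 left: {9}→1  {10}→1
  2 left: {7,10}→1  {8,9}→1  {9,10}→2
  3 left: {2,7,10}→1  {5,7,10}→1  {6,8,9}→1  {7,9,10}→3  {8,9,10}→3
  4 left: {2,5,7,10}→2  {2,7,9,10}→4  {3,5,7,10}→1  {4,6,8,9}→1  {5,7,9,10}→4  {6,8,9,10}→4  {7,8,9,10}→6
  5 left: {0,3,5,7,10}→1  {1,4,6,8,9}→1  {2,3,5,7,10}→3  {2,5,7,9,10}→10  {2,7,8,9,10}→10  {3,5,7,9,10}→5  {4,6,8,9,10}→5  {5,7,8,9,10}→10  {6,7,8,9,10}→10
  6 left: {0,2,3,5,7,10}→4  {0,3,5,7,9,10}→6  {1,4,6,8,9,10}→6  {2,3,5,7,9,10}→18  {2,5,7,8,9,10}→30  {2,6,7,8,9,10}→20  {3,5,7,8,9,10}→15  {4,6,7,8,9,10}→15  {5,6,7,8,9,10}→20
  7 left: {0,2,3,5,7,9,10}→28  {0,3,5,7,8,9,10}→21  {1,4,6,7,8,9,10}→21  {2,3,5,7,8,9,10}→63  {2,4,6,7,8,9,10}→35  {2,5,6,7,8,9,10}→70  {3,5,6,7,8,9,10}→35  {4,5,6,7,8,9,10}→35
  8 left: {0,2,3,5,7,8,9,10}→112  {0,3,5,6,7,8,9,10}→56  {1,2,4,6,7,8,9,10}→56  {1,4,5,6,7,8,9,10}→56  {2,3,5,6,7,8,9,10}→168  {2,4,5,6,7,8,9,10}→140  {3,4,5,6,7,8,9,10}→70
  9 left: {0,2,3,5,6,7,8,9,10}→336  {0,3,4,5,6,7,8,9,10}→126  {1,2,4,5,6,7,8,9,10}→252  {1,3,4,5,6,7,8,9,10}→126  {2,3,4,5,6,7,8,9,10}→378
  placing 0:l first → 756 extensions
  placing 1:h first → 840 extensions
  placing 2:j first → 252 extensions
total linear extensions = 1848

1848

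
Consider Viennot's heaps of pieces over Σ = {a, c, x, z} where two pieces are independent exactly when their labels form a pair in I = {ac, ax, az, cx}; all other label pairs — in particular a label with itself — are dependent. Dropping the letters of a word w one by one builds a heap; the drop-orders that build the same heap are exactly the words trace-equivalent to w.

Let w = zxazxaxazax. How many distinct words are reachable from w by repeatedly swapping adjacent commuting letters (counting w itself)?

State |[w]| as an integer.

330

drop 0:z onto floor
drop 1:x onto {0:z}
drop 2:a onto floor
drop 3:z onto {1:x}
drop 4:x onto {3:z}
drop 5:a onto {2:a}
drop 6:x onto {4:x}
drop 7:a onto {5:a}
drop 8:z onto {6:x}
drop 9:a onto {7:a}
drop 10:x onto {8:z}
ground layer = {0:z, 2:a}
drop-orders for the pieces not yet dropped (sum over which currently-grounded one goes next):
  1 to go: {9} 1  {10} 1
  2 to go: {7,9} 1  {8,10} 1  {9,10} 2
  3 to go: {5,7,9} 1  {6,8,10} 1  {7,9,10} 3  {8,9,10} 3
  4 to go: {2,5,7,9} 1  {4,6,8,10} 1  {5,7,9,10} 4  {6,8,9,10} 4  {7,8,9,10} 6
  5 to go: {2,5,7,9,10} 5  {3,4,6,8,10} 1  {4,6,8,9,10} 5  {5,7,8,9,10} 10  {6,7,8,9,10} 10
  6 to go: {1,3,4,6,8,10} 1  {2,5,7,8,9,10} 15  {3,4,6,8,9,10} 6  {4,6,7,8,9,10} 15  {5,6,7,8,9,10} 20
  7 to go: {0,1,3,4,6,8,10} 1  {1,3,4,6,8,9,10} 7  {2,5,6,7,8,9,10} 35  {3,4,6,7,8,9,10} 21  {4,5,6,7,8,9,10} 35
  8 to go: {0,1,3,4,6,8,9,10} 8  {1,3,4,6,7,8,9,10} 28  {2,4,5,6,7,8,9,10} 70  {3,4,5,6,7,8,9,10} 56
  9 to go: {0,1,3,4,6,7,8,9,10} 36  {1,3,4,5,6,7,8,9,10} 84  {2,3,4,5,6,7,8,9,10} 126
  if 0:z drops first: 210 orders
  if 2:a drops first: 120 orders
heap linearizations: 330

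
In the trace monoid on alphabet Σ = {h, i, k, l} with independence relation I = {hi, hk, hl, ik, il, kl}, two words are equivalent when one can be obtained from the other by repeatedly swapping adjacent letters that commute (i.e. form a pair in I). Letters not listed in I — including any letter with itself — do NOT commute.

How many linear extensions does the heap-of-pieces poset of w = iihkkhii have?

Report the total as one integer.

420

0(i) covers ∅
1(i) covers 0:i
2(h) covers ∅
3(k) covers ∅
4(k) covers 3:k
5(h) covers 2:h
6(i) covers 1:i
7(i) covers 6:i
floor of heap: 0:i, 2:h, 3:k
completions by unplaced set U, small U first (add the entries for U minus each lowest piece of U):
  |U|=1: {4}:1  {5}:1  {7}:1
  |U|=2: {2,5}:1  {3,4}:1  {4,5}:2  {4,7}:2  {5,7}:2  {6,7}:1
  |U|=3: {1,6,7}:1  {2,4,5}:3  {2,5,7}:3  {3,4,5}:3  {3,4,7}:3  {4,5,7}:6  {4,6,7}:3  {5,6,7}:3
  |U|=4: {0,1,6,7}:1  {1,4,6,7}:4  {1,5,6,7}:4  {2,3,4,5}:6  {2,4,5,7}:12  {2,5,6,7}:6  {3,4,5,7}:12  {3,4,6,7}:6  {4,5,6,7}:12
  |U|=5: {0,1,4,6,7}:5  {0,1,5,6,7}:5  {1,2,5,6,7}:10  {1,3,4,6,7}:10  {1,4,5,6,7}:20  {2,3,4,5,7}:30  {2,4,5,6,7}:30  {3,4,5,6,7}:30
  |U|=6: {0,1,2,5,6,7}:15  {0,1,3,4,6,7}:15  {0,1,4,5,6,7}:30  {1,2,4,5,6,7}:60  {1,3,4,5,6,7}:60  {2,3,4,5,6,7}:90
  start at 0(i): 210
  start at 2(h): 105
  start at 3(k): 105
sum over floor = 420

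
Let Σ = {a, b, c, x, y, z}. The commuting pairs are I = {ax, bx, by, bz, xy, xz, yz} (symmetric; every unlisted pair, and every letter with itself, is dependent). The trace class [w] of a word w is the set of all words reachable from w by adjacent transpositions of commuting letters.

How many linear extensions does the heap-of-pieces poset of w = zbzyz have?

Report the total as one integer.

0(z) covers ∅
1(b) covers ∅
2(z) covers 0:z
3(y) covers ∅
4(z) covers 2:z
floor of heap: 0:z, 1:b, 3:y
completions by unplaced set U, small U first (add the entries for U minus each lowest piece of U):
  |U|=1: {1}:1  {3}:1  {4}:1
  |U|=2: {1,3}:2  {1,4}:2  {2,4}:1  {3,4}:2
  |U|=3: {0,2,4}:1  {1,2,4}:3  {1,3,4}:6  {2,3,4}:3
  start at 0(z): 12
  start at 1(b): 4
  start at 3(y): 4
sum over floor = 20

20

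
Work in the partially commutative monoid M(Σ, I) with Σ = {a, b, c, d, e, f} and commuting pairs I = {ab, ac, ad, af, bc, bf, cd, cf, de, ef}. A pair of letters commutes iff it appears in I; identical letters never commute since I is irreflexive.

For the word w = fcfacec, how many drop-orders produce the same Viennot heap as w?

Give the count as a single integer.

0(f) covers ∅
1(c) covers ∅
2(f) covers 0:f
3(a) covers ∅
4(c) covers 1:c
5(e) covers 3:a, 4:c
6(c) covers 5:e
floor of heap: 0:f, 1:c, 3:a
completions by unplaced set U, small U first (add the entries for U minus each lowest piece of U):
  |U|=1: {2}:1  {6}:1
  |U|=2: {0,2}:1  {2,6}:2  {5,6}:1
  |U|=3: {0,2,6}:3  {2,5,6}:3  {3,5,6}:1  {4,5,6}:1
  |U|=4: {0,2,5,6}:6  {1,4,5,6}:1  {2,3,5,6}:4  {2,4,5,6}:4  {3,4,5,6}:2
  |U|=5: {0,2,3,5,6}:10  {0,2,4,5,6}:10  {1,2,4,5,6}:5  {1,3,4,5,6}:3  {2,3,4,5,6}:10
  start at 0(f): 18
  start at 1(c): 30
  start at 3(a): 15
sum over floor = 63

63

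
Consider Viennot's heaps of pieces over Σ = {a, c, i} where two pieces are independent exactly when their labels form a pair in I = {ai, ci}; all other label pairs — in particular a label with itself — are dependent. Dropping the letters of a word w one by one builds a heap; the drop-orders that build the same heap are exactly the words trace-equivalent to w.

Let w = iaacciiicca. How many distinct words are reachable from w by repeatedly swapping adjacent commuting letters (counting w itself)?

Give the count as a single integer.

#0=i has no predecessor
#1=a has no predecessor
#2=a depends on [1:a]
#3=c depends on [2:a]
#4=c depends on [3:c]
#5=i depends on [0:i]
#6=i depends on [5:i]
#7=i depends on [6:i]
#8=c depends on [4:c]
#9=c depends on [8:c]
#10=a depends on [9:c]
sources: [0:i, 1:a]
N(rest) = Σ N(rest − s) over sources s of rest; N(one piece) = 1:
  size 1 → [7]=1  [10]=1
  size 2 → [6,7]=1  [7,10]=2  [9,10]=1
  size 3 → [5,6,7]=1  [6,7,10]=3  [7,9,10]=3  [8,9,10]=1
  size 4 → [0,5,6,7]=1  [4,8,9,10]=1  [5,6,7,10]=4  [6,7,9,10]=6  [7,8,9,10]=4
  size 5 → [0,5,6,7,10]=5  [3,4,8,9,10]=1  [4,7,8,9,10]=5  [5,6,7,9,10]=10  [6,7,8,9,10]=10
  size 6 → [0,5,6,7,9,10]=15  [2,3,4,8,9,10]=1  [3,4,7,8,9,10]=6  [4,6,7,8,9,10]=15  [5,6,7,8,9,10]=20
  size 7 → [0,5,6,7,8,9,10]=35  [1,2,3,4,8,9,10]=1  [2,3,4,7,8,9,10]=7  [3,4,6,7,8,9,10]=21  [4,5,6,7,8,9,10]=35
  size 8 → [0,4,5,6,7,8,9,10]=70  [1,2,3,4,7,8,9,10]=8  [2,3,4,6,7,8,9,10]=28  [3,4,5,6,7,8,9,10]=56
  size 9 → [0,3,4,5,6,7,8,9,10]=126  [1,2,3,4,6,7,8,9,10]=36  [2,3,4,5,6,7,8,9,10]=84
  first=0(i) contributes 120
  first=1(a) contributes 210
|[w]| = 330

330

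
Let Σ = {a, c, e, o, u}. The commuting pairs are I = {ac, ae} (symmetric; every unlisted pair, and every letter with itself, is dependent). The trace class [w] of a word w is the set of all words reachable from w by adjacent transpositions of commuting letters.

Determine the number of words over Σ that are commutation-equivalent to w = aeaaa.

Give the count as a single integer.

5

drop 0:a onto floor
drop 1:e onto floor
drop 2:a onto {0:a}
drop 3:a onto {2:a}
drop 4:a onto {3:a}
ground layer = {0:a, 1:e}
drop-orders for the pieces not yet dropped (sum over which currently-grounded one goes next):
  1 to go: {1} 1  {4} 1
  2 to go: {1,4} 2  {3,4} 1
  3 to go: {1,3,4} 3  {2,3,4} 1
  if 0:a drops first: 4 orders
  if 1:e drops first: 1 orders
heap linearizations: 5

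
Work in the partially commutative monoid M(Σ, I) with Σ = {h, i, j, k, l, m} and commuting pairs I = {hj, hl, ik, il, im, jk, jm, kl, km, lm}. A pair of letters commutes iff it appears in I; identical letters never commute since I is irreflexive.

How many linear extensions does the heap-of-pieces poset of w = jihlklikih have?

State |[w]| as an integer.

216

drop 0:j onto floor
drop 1:i onto {0:j}
drop 2:h onto {1:i}
drop 3:l onto {0:j}
drop 4:k onto {2:h}
drop 5:l onto {3:l}
drop 6:i onto {2:h}
drop 7:k onto {4:k}
drop 8:i onto {6:i}
drop 9:h onto {7:k, 8:i}
ground layer = {0:j}
drop-orders for the pieces not yet dropped (sum over which currently-grounded one goes next):
  1 to go: {5} 1  {9} 1
  2 to go: {3,5} 1  {5,9} 2  {7,9} 1  {8,9} 1
  3 to go: {3,5,9} 3  {4,7,9} 1  {5,7,9} 3  {5,8,9} 3  {6,8,9} 1  {7,8,9} 2
  4 to go: {3,5,7,9} 6  {3,5,8,9} 6  {4,5,7,9} 4  {4,7,8,9} 3  {5,6,8,9} 4  {5,7,8,9} 8  {6,7,8,9} 3
  5 to go: {3,4,5,7,9} 10  {3,5,6,8,9} 10  {3,5,7,8,9} 20  {4,5,7,8,9} 15  {4,6,7,8,9} 6  {5,6,7,8,9} 15
  6 to go: {2,4,6,7,8,9} 6  {3,4,5,7,8,9} 45  {3,5,6,7,8,9} 45  {4,5,6,7,8,9} 36
  7 to go: {1,2,4,6,7,8,9} 6  {2,4,5,6,7,8,9} 42  {3,4,5,6,7,8,9} 126
  8 to go: {1,2,4,5,6,7,8,9} 48  {2,3,4,5,6,7,8,9} 168
  if 0:j drops first: 216 orders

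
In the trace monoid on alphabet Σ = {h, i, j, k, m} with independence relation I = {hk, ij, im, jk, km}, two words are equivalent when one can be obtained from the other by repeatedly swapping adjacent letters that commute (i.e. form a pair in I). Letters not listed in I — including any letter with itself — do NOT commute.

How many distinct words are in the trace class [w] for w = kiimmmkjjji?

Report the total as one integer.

drop 0:k onto floor
drop 1:i onto {0:k}
drop 2:i onto {1:i}
drop 3:m onto floor
drop 4:m onto {3:m}
drop 5:m onto {4:m}
drop 6:k onto {2:i}
drop 7:j onto {5:m}
drop 8:j onto {7:j}
drop 9:j onto {8:j}
drop 10:i onto {6:k}
ground layer = {0:k, 3:m}
drop-orders for the pieces not yet dropped (sum over which currently-grounded one goes next):
  1 to go: {9} 1  {10} 1
  2 to go: {6,10} 1  {8,9} 1  {9,10} 2
  3 to go: {2,6,10} 1  {6,9,10} 3  {7,8,9} 1  {8,9,10} 3
  4 to go: {1,2,6,10} 1  {2,6,9,10} 4  {5,7,8,9} 1  {6,8,9,10} 6  {7,8,9,10} 4
  5 to go: {0,1,2,6,10} 1  {1,2,6,9,10} 5  {2,6,8,9,10} 10  {4,5,7,8,9} 1  {5,7,8,9,10} 5  {6,7,8,9,10} 10
  6 to go: {0,1,2,6,9,10} 6  {1,2,6,8,9,10} 15  {2,6,7,8,9,10} 20  {3,4,5,7,8,9} 1  {4,5,7,8,9,10} 6  {5,6,7,8,9,10} 15
  7 to go: {0,1,2,6,8,9,10} 21  {1,2,6,7,8,9,10} 35  {2,5,6,7,8,9,10} 35  {3,4,5,7,8,9,10} 7  {4,5,6,7,8,9,10} 21
  8 to go: {0,1,2,6,7,8,9,10} 56  {1,2,5,6,7,8,9,10} 70  {2,4,5,6,7,8,9,10} 56  {3,4,5,6,7,8,9,10} 28
  9 to go: {0,1,2,5,6,7,8,9,10} 126  {1,2,4,5,6,7,8,9,10} 126  {2,3,4,5,6,7,8,9,10} 84
  if 0:k drops first: 210 orders
  if 3:m drops first: 252 orders
heap linearizations: 462

462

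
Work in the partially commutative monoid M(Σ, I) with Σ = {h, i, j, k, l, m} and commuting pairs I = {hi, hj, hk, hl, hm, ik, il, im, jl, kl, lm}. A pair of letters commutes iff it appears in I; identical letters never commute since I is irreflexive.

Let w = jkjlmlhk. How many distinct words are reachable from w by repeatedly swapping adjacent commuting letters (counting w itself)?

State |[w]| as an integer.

168

drop 0:j onto floor
drop 1:k onto {0:j}
drop 2:j onto {1:k}
drop 3:l onto floor
drop 4:m onto {2:j}
drop 5:l onto {3:l}
drop 6:h onto floor
drop 7:k onto {4:m}
ground layer = {0:j, 3:l, 6:h}
drop-orders for the pieces not yet dropped (sum over which currently-grounded one goes next):
  1 to go: {5} 1  {6} 1  {7} 1
  2 to go: {3,5} 1  {4,7} 1  {5,6} 2  {5,7} 2  {6,7} 2
  3 to go: {2,4,7} 1  {3,5,6} 3  {3,5,7} 3  {4,5,7} 3  {4,6,7} 3  {5,6,7} 6
  4 to go: {1,2,4,7} 1  {2,4,5,7} 4  {2,4,6,7} 4  {3,4,5,7} 6  {3,5,6,7} 12  {4,5,6,7} 12
  5 to go: {0,1,2,4,7} 1  {1,2,4,5,7} 5  {1,2,4,6,7} 5  {2,3,4,5,7} 10  {2,4,5,6,7} 20  {3,4,5,6,7} 30
  6 to go: {0,1,2,4,5,7} 6  {0,1,2,4,6,7} 6  {1,2,3,4,5,7} 15  {1,2,4,5,6,7} 30  {2,3,4,5,6,7} 60
  if 0:j drops first: 105 orders
  if 3:l drops first: 42 orders
  if 6:h drops first: 21 orders
heap linearizations: 168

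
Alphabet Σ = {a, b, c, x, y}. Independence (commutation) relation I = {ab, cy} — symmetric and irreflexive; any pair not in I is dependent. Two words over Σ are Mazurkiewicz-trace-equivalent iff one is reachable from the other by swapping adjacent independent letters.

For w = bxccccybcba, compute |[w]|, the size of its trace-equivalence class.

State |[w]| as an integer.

10

0(b) covers ∅
1(x) covers 0:b
2(c) covers 1:x
3(c) covers 2:c
4(c) covers 3:c
5(c) covers 4:c
6(y) covers 1:x
7(b) covers 5:c, 6:y
8(c) covers 7:b
9(b) covers 8:c
10(a) covers 8:c
floor of heap: 0:b
completions by unplaced set U, small U first (add the entries for U minus each lowest piece of U):
  |U|=1: {9}:1  {10}:1
  |U|=2: {9,10}:2
  |U|=3: {8,9,10}:2
  |U|=4: {7,8,9,10}:2
  |U|=5: {5,7,8,9,10}:2  {6,7,8,9,10}:2
  |U|=6: {4,5,7,8,9,10}:2  {5,6,7,8,9,10}:4
  |U|=7: {3,4,5,7,8,9,10}:2  {4,5,6,7,8,9,10}:6
  |U|=8: {2,3,4,5,7,8,9,10}:2  {3,4,5,6,7,8,9,10}:8
  |U|=9: {2,3,4,5,6,7,8,9,10}:10
  start at 0(b): 10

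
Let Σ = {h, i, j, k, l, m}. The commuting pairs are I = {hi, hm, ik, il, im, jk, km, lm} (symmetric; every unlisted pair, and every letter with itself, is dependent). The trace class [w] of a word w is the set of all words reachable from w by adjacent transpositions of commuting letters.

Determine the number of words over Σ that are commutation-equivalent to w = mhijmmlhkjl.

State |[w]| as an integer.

96

drop 0:m onto floor
drop 1:h onto floor
drop 2:i onto floor
drop 3:j onto {0:m, 1:h, 2:i}
drop 4:m onto {3:j}
drop 5:m onto {4:m}
drop 6:l onto {3:j}
drop 7:h onto {6:l}
drop 8:k onto {7:h}
drop 9:j onto {5:m, 7:h}
drop 10:l onto {8:k, 9:j}
ground layer = {0:m, 1:h, 2:i}
drop-orders for the pieces not yet dropped (sum over which currently-grounded one goes next):
  1 to go: {10} 1
  2 to go: {8,10} 1  {9,10} 1
  3 to go: {5,9,10} 1  {8,9,10} 2
  4 to go: {4,5,9,10} 1  {5,8,9,10} 3  {7,8,9,10} 2
  5 to go: {4,5,8,9,10} 4  {5,7,8,9,10} 5  {6,7,8,9,10} 2
  6 to go: {4,5,7,8,9,10} 9  {5,6,7,8,9,10} 7
  7 to go: {4,5,6,7,8,9,10} 16
  8 to go: {3,4,5,6,7,8,9,10} 16
  9 to go: {0,3,4,5,6,7,8,9,10} 16  {1,3,4,5,6,7,8,9,10} 16  {2,3,4,5,6,7,8,9,10} 16
  if 0:m drops first: 32 orders
  if 1:h drops first: 32 orders
  if 2:i drops first: 32 orders
heap linearizations: 96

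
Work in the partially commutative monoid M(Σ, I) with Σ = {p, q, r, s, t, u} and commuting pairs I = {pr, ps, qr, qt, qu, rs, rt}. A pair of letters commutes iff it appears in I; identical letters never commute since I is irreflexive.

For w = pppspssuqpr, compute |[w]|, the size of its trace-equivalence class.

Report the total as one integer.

piece 0:p — minimal
piece 1:p rests on {0:p}
piece 2:p rests on {1:p}
piece 3:s — minimal
piece 4:p rests on {2:p}
piece 5:s rests on {3:s}
piece 6:s rests on {5:s}
piece 7:u rests on {4:p, 6:s}
piece 8:q rests on {4:p, 6:s}
piece 9:p rests on {7:u, 8:q}
piece 10:r rests on {7:u}
minimal pieces: {0:p, 3:s}
ways to finish when only these pieces remain (= sum over removing one remaining piece with nothing left below it):
  1 left: {9}→1  {10}→1
  2 left: {8,9}→1  {9,10}→2
  3 left: {7,9,10}→2  {8,9,10}→3
  4 left: {7,8,9,10}→5
  5 left: {4,7,8,9,10}→5  {6,7,8,9,10}→5
  6 left: {2,4,7,8,9,10}→5  {4,6,7,8,9,10}→10  {5,6,7,8,9,10}→5
  7 left: {1,2,4,7,8,9,10}→5  {2,4,6,7,8,9,10}→15  {3,5,6,7,8,9,10}→5  {4,5,6,7,8,9,10}→15
  8 left: {0,1,2,4,7,8,9,10}→5  {1,2,4,6,7,8,9,10}→20  {2,4,5,6,7,8,9,10}→30  {3,4,5,6,7,8,9,10}→20
  9 left: {0,1,2,4,6,7,8,9,10}→25  {1,2,4,5,6,7,8,9,10}→50  {2,3,4,5,6,7,8,9,10}→50
  placing 0:p first → 100 extensions
  placing 3:s first → 75 extensions
total linear extensions = 175

175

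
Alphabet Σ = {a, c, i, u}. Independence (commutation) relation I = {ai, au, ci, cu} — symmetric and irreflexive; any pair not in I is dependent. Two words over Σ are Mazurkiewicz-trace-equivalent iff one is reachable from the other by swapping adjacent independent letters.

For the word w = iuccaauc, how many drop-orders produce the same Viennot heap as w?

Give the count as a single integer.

56

drop 0:i onto floor
drop 1:u onto {0:i}
drop 2:c onto floor
drop 3:c onto {2:c}
drop 4:a onto {3:c}
drop 5:a onto {4:a}
drop 6:u onto {1:u}
drop 7:c onto {5:a}
ground layer = {0:i, 2:c}
drop-orders for the pieces not yet dropped (sum over which currently-grounded one goes next):
  1 to go: {6} 1  {7} 1
  2 to go: {1,6} 1  {5,7} 1  {6,7} 2
  3 to go: {0,1,6} 1  {1,6,7} 3  {4,5,7} 1  {5,6,7} 3
  4 to go: {0,1,6,7} 4  {1,5,6,7} 6  {3,4,5,7} 1  {4,5,6,7} 4
  5 to go: {0,1,5,6,7} 10  {1,4,5,6,7} 10  {2,3,4,5,7} 1  {3,4,5,6,7} 5
  6 to go: {0,1,4,5,6,7} 20  {1,3,4,5,6,7} 15  {2,3,4,5,6,7} 6
  if 0:i drops first: 21 orders
  if 2:c drops first: 35 orders
heap linearizations: 56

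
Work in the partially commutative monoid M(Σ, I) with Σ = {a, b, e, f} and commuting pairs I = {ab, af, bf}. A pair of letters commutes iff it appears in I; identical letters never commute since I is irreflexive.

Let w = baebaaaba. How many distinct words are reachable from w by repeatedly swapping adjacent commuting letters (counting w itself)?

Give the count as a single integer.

30

drop 0:b onto floor
drop 1:a onto floor
drop 2:e onto {0:b, 1:a}
drop 3:b onto {2:e}
drop 4:a onto {2:e}
drop 5:a onto {4:a}
drop 6:a onto {5:a}
drop 7:b onto {3:b}
drop 8:a onto {6:a}
ground layer = {0:b, 1:a}
drop-orders for the pieces not yet dropped (sum over which currently-grounded one goes next):
  1 to go: {7} 1  {8} 1
  2 to go: {3,7} 1  {6,8} 1  {7,8} 2
  3 to go: {3,7,8} 3  {5,6,8} 1  {6,7,8} 3
  4 to go: {3,6,7,8} 6  {4,5,6,8} 1  {5,6,7,8} 4
  5 to go: {3,5,6,7,8} 10  {4,5,6,7,8} 5
  6 to go: {3,4,5,6,7,8} 15
  7 to go: {2,3,4,5,6,7,8} 15
  if 0:b drops first: 15 orders
  if 1:a drops first: 15 orders
heap linearizations: 30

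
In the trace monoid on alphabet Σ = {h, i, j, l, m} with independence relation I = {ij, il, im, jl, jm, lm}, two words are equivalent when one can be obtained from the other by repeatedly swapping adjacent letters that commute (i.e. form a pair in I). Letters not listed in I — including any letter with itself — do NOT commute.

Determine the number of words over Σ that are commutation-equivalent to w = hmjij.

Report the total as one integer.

12

0(h) covers ∅
1(m) covers 0:h
2(j) covers 0:h
3(i) covers 0:h
4(j) covers 2:j
floor of heap: 0:h
completions by unplaced set U, small U first (add the entries for U minus each lowest piece of U):
  |U|=1: {1}:1  {3}:1  {4}:1
  |U|=2: {1,3}:2  {1,4}:2  {2,4}:1  {3,4}:2
  |U|=3: {1,2,4}:3  {1,3,4}:6  {2,3,4}:3
  start at 0(h): 12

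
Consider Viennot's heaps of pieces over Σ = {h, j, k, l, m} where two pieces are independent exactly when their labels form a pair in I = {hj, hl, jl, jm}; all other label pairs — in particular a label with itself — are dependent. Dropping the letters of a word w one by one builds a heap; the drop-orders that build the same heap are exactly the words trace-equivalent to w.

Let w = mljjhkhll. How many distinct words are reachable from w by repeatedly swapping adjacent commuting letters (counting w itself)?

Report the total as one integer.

0(m) covers ∅
1(l) covers 0:m
2(j) covers ∅
3(j) covers 2:j
4(h) covers 0:m
5(k) covers 1:l, 3:j, 4:h
6(h) covers 5:k
7(l) covers 5:k
8(l) covers 7:l
floor of heap: 0:m, 2:j
completions by unplaced set U, small U first (add the entries for U minus each lowest piece of U):
  |U|=1: {6}:1  {8}:1
  |U|=2: {6,8}:2  {7,8}:1
  |U|=3: {6,7,8}:3
  |U|=4: {5,6,7,8}:3
  |U|=5: {1,5,6,7,8}:3  {3,5,6,7,8}:3  {4,5,6,7,8}:3
  |U|=6: {1,3,5,6,7,8}:6  {1,4,5,6,7,8}:6  {2,3,5,6,7,8}:3  {3,4,5,6,7,8}:6
  |U|=7: {0,1,4,5,6,7,8}:6  {1,2,3,5,6,7,8}:9  {1,3,4,5,6,7,8}:18  {2,3,4,5,6,7,8}:9
  start at 0(m): 36
  start at 2(j): 24
sum over floor = 60

60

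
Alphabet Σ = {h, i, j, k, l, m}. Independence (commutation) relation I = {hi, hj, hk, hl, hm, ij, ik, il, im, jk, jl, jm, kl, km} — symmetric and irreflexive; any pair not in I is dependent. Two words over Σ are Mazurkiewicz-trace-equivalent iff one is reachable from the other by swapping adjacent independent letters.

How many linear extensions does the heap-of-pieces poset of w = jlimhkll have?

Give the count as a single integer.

#0=j has no predecessor
#1=l has no predecessor
#2=i has no predecessor
#3=m depends on [1:l]
#4=h has no predecessor
#5=k has no predecessor
#6=l depends on [3:m]
#7=l depends on [6:l]
sources: [0:j, 1:l, 2:i, 4:h, 5:k]
N(rest) = Σ N(rest − s) over sources s of rest; N(one piece) = 1:
  size 1 → [0]=1  [2]=1  [4]=1  [5]=1  [7]=1
  size 2 → [0,2]=2  [0,4]=2  [0,5]=2  [0,7]=2  [2,4]=2  [2,5]=2  [2,7]=2  [4,5]=2  [4,7]=2  [5,7]=2  [6,7]=1
  size 3 → [0,2,4]=6  [0,2,5]=6  [0,2,7]=6  [0,4,5]=6  [0,4,7]=6  [0,5,7]=6  [0,6,7]=3  [2,4,5]=6  [2,4,7]=6  [2,5,7]=6  [2,6,7]=3  [3,6,7]=1  [4,5,7]=6  [4,6,7]=3  [5,6,7]=3
  size 4 → [0,2,4,5]=24  [0,2,4,7]=24  [0,2,5,7]=24  [0,2,6,7]=12  [0,3,6,7]=4  [0,4,5,7]=24  [0,4,6,7]=12  [0,5,6,7]=12  [1,3,6,7]=1  [2,3,6,7]=4  [2,4,5,7]=24  [2,4,6,7]=12  [2,5,6,7]=12  [3,4,6,7]=4  [3,5,6,7]=4  [4,5,6,7]=12
  size 5 → [0,1,3,6,7]=5  [0,2,3,6,7]=20  [0,2,4,5,7]=120  [0,2,4,6,7]=60  [0,2,5,6,7]=60  [0,3,4,6,7]=20  [0,3,5,6,7]=20  [0,4,5,6,7]=60  [1,2,3,6,7]=5  [1,3,4,6,7]=5  [1,3,5,6,7]=5  [2,3,4,6,7]=20  [2,3,5,6,7]=20  [2,4,5,6,7]=60  [3,4,5,6,7]=20
  size 6 → [0,1,2,3,6,7]=30  [0,1,3,4,6,7]=30  [0,1,3,5,6,7]=30  [0,2,3,4,6,7]=120  [0,2,3,5,6,7]=120  [0,2,4,5,6,7]=360  [0,3,4,5,6,7]=120  [1,2,3,4,6,7]=30  [1,2,3,5,6,7]=30  [1,3,4,5,6,7]=30  [2,3,4,5,6,7]=120
  first=0(j) contributes 210
  first=1(l) contributes 840
  first=2(i) contributes 210
  first=4(h) contributes 210
  first=5(k) contributes 210
|[w]| = 1680

1680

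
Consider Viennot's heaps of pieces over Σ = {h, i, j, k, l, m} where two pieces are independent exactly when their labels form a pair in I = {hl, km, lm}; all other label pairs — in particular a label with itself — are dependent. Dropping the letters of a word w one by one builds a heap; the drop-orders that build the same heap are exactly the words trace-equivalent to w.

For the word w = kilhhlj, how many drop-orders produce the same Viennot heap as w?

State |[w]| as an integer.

piece 0:k — minimal
piece 1:i rests on {0:k}
piece 2:l rests on {1:i}
piece 3:h rests on {1:i}
piece 4:h rests on {3:h}
piece 5:l rests on {2:l}
piece 6:j rests on {4:h, 5:l}
minimal pieces: {0:k}
ways to finish when only these pieces remain (= sum over removing one remaining piece with nothing left below it):
  1 left: {6}→1
  2 left: {4,6}→1  {5,6}→1
  3 left: {2,5,6}→1  {3,4,6}→1  {4,5,6}→2
  4 left: {2,4,5,6}→3  {3,4,5,6}→3
  5 left: {2,3,4,5,6}→6
  placing 0:k first → 6 extensions

6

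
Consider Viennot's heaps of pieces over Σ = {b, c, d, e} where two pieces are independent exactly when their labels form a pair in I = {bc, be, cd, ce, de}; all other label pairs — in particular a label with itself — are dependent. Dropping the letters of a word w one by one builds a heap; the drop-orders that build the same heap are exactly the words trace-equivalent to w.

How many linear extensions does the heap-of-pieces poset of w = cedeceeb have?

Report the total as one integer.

420

piece 0:c — minimal
piece 1:e — minimal
piece 2:d — minimal
piece 3:e rests on {1:e}
piece 4:c rests on {0:c}
piece 5:e rests on {3:e}
piece 6:e rests on {5:e}
piece 7:b rests on {2:d}
minimal pieces: {0:c, 1:e, 2:d}
ways to finish when only these pieces remain (= sum over removing one remaining piece with nothing left below it):
  1 left: {4}→1  {6}→1  {7}→1
  2 left: {0,4}→1  {2,7}→1  {4,6}→2  {4,7}→2  {5,6}→1  {6,7}→2
  3 left: {0,4,6}→3  {0,4,7}→3  {2,4,7}→3  {2,6,7}→3  {3,5,6}→1  {4,5,6}→3  {4,6,7}→6  {5,6,7}→3
  4 left: {0,2,4,7}→6  {0,4,5,6}→6  {0,4,6,7}→12  {1,3,5,6}→1  {2,4,6,7}→12  {2,5,6,7}→6  {3,4,5,6}→4  {3,5,6,7}→4  {4,5,6,7}→12
  5 left: {0,2,4,6,7}→30  {0,3,4,5,6}→10  {0,4,5,6,7}→30  {1,3,4,5,6}→5  {1,3,5,6,7}→5  {2,3,5,6,7}→10  {2,4,5,6,7}→30  {3,4,5,6,7}→20
  6 left: {0,1,3,4,5,6}→15  {0,2,4,5,6,7}→90  {0,3,4,5,6,7}→60  {1,2,3,5,6,7}→15  {1,3,4,5,6,7}→30  {2,3,4,5,6,7}→60
  placing 0:c first → 105 extensions
  placing 1:e first → 210 extensions
  placing 2:d first → 105 extensions
total linear extensions = 420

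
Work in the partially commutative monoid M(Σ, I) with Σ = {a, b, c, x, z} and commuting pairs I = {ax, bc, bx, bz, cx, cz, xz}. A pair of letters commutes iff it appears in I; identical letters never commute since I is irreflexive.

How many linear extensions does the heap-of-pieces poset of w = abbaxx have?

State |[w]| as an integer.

15

drop 0:a onto floor
drop 1:b onto {0:a}
drop 2:b onto {1:b}
drop 3:a onto {2:b}
drop 4:x onto floor
drop 5:x onto {4:x}
ground layer = {0:a, 4:x}
drop-orders for the pieces not yet dropped (sum over which currently-grounded one goes next):
  1 to go: {3} 1  {5} 1
  2 to go: {2,3} 1  {3,5} 2  {4,5} 1
  3 to go: {1,2,3} 1  {2,3,5} 3  {3,4,5} 3
  4 to go: {0,1,2,3} 1  {1,2,3,5} 4  {2,3,4,5} 6
  if 0:a drops first: 10 orders
  if 4:x drops first: 5 orders
heap linearizations: 15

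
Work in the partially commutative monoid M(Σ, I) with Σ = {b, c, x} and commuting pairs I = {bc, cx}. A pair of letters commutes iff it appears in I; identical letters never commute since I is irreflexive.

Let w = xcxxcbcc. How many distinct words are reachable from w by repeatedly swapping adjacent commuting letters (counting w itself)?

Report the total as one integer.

piece 0:x — minimal
piece 1:c — minimal
piece 2:x rests on {0:x}
piece 3:x rests on {2:x}
piece 4:c rests on {1:c}
piece 5:b rests on {3:x}
piece 6:c rests on {4:c}
piece 7:c rests on {6:c}
minimal pieces: {0:x, 1:c}
ways to finish when only these pieces remain (= sum over removing one remaining piece with nothing left below it):
  1 left: {5}→1  {7}→1
  2 left: {3,5}→1  {5,7}→2  {6,7}→1
  3 left: {2,3,5}→1  {3,5,7}→3  {4,6,7}→1  {5,6,7}→3
  4 left: {0,2,3,5}→1  {1,4,6,7}→1  {2,3,5,7}→4  {3,5,6,7}→6  {4,5,6,7}→4
  5 left: {0,2,3,5,7}→5  {1,4,5,6,7}→5  {2,3,5,6,7}→10  {3,4,5,6,7}→10
  6 left: {0,2,3,5,6,7}→15  {1,3,4,5,6,7}→15  {2,3,4,5,6,7}→20
  placing 0:x first → 35 extensions
  placing 1:c first → 35 extensions
total linear extensions = 70

70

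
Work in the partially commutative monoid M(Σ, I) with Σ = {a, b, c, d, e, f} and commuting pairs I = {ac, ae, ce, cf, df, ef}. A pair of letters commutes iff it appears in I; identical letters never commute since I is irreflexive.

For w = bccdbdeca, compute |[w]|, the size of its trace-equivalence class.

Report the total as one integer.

piece 0:b — minimal
piece 1:c rests on {0:b}
piece 2:c rests on {1:c}
piece 3:d rests on {2:c}
piece 4:b rests on {3:d}
piece 5:d rests on {4:b}
piece 6:e rests on {5:d}
piece 7:c rests on {5:d}
piece 8:a rests on {5:d}
minimal pieces: {0:b}
ways to finish when only these pieces remain (= sum over removing one remaining piece with nothing left below it):
  1 left: {6}→1  {7}→1  {8}→1
  2 left: {6,7}→2  {6,8}→2  {7,8}→2
  3 left: {6,7,8}→6
  4 left: {5,6,7,8}→6
  5 left: {4,5,6,7,8}→6
  6 left: {3,4,5,6,7,8}→6
  7 left: {2,3,4,5,6,7,8}→6
  placing 0:b first → 6 extensions

6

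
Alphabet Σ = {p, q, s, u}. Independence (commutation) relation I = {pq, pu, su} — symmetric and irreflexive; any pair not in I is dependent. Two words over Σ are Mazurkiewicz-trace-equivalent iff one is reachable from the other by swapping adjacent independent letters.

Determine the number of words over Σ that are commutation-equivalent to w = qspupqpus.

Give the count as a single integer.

0(q) covers ∅
1(s) covers 0:q
2(p) covers 1:s
3(u) covers 0:q
4(p) covers 2:p
5(q) covers 1:s, 3:u
6(p) covers 4:p
7(u) covers 5:q
8(s) covers 5:q, 6:p
floor of heap: 0:q
completions by unplaced set U, small U first (add the entries for U minus each lowest piece of U):
  |U|=1: {7}:1  {8}:1
  |U|=2: {6,8}:1  {7,8}:2
  |U|=3: {4,6,8}:1  {5,7,8}:2  {6,7,8}:3
  |U|=4: {2,4,6,8}:1  {3,5,7,8}:2  {4,6,7,8}:4  {5,6,7,8}:5
  |U|=5: {2,4,6,7,8}:5  {3,5,6,7,8}:7  {4,5,6,7,8}:9
  |U|=6: {2,4,5,6,7,8}:14  {3,4,5,6,7,8}:16
  |U|=7: {1,2,4,5,6,7,8}:14  {2,3,4,5,6,7,8}:30
  start at 0(q): 44

44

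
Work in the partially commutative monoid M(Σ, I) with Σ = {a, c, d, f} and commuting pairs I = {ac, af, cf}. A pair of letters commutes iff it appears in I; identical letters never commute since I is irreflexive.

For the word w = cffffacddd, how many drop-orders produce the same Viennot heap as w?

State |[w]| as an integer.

105

0(c) covers ∅
1(f) covers ∅
2(f) covers 1:f
3(f) covers 2:f
4(f) covers 3:f
5(a) covers ∅
6(c) covers 0:c
7(d) covers 4:f, 5:a, 6:c
8(d) covers 7:d
9(d) covers 8:d
floor of heap: 0:c, 1:f, 5:a
completions by unplaced set U, small U first (add the entries for U minus each lowest piece of U):
  |U|=1: {9}:1
  |U|=2: {8,9}:1
  |U|=3: {7,8,9}:1
  |U|=4: {4,7,8,9}:1  {5,7,8,9}:1  {6,7,8,9}:1
  |U|=5: {0,6,7,8,9}:1  {3,4,7,8,9}:1  {4,5,7,8,9}:2  {4,6,7,8,9}:2  {5,6,7,8,9}:2
  |U|=6: {0,4,6,7,8,9}:3  {0,5,6,7,8,9}:3  {2,3,4,7,8,9}:1  {3,4,5,7,8,9}:3  {3,4,6,7,8,9}:3  {4,5,6,7,8,9}:6
  |U|=7: {0,3,4,6,7,8,9}:6  {0,4,5,6,7,8,9}:12  {1,2,3,4,7,8,9}:1  {2,3,4,5,7,8,9}:4  {2,3,4,6,7,8,9}:4  {3,4,5,6,7,8,9}:12
  |U|=8: {0,2,3,4,6,7,8,9}:10  {0,3,4,5,6,7,8,9}:30  {1,2,3,4,5,7,8,9}:5  {1,2,3,4,6,7,8,9}:5  {2,3,4,5,6,7,8,9}:20
  start at 0(c): 30
  start at 1(f): 60
  start at 5(a): 15
sum over floor = 105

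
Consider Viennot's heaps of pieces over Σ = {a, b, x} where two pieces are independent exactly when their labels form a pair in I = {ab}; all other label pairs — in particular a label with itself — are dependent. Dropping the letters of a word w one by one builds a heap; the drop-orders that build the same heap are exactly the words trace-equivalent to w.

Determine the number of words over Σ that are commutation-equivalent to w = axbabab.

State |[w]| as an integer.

10

piece 0:a — minimal
piece 1:x rests on {0:a}
piece 2:b rests on {1:x}
piece 3:a rests on {1:x}
piece 4:b rests on {2:b}
piece 5:a rests on {3:a}
piece 6:b rests on {4:b}
minimal pieces: {0:a}
ways to finish when only these pieces remain (= sum over removing one remaining piece with nothing left below it):
  1 left: {5}→1  {6}→1
  2 left: {3,5}→1  {4,6}→1  {5,6}→2
  3 left: {2,4,6}→1  {3,5,6}→3  {4,5,6}→3
  4 left: {2,4,5,6}→4  {3,4,5,6}→6
  5 left: {2,3,4,5,6}→10
  placing 0:a first → 10 extensions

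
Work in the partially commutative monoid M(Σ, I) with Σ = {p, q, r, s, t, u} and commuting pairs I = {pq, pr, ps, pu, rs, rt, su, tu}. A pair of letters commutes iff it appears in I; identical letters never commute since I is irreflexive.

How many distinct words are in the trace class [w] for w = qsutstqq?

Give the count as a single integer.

5

0(q) covers ∅
1(s) covers 0:q
2(u) covers 0:q
3(t) covers 1:s
4(s) covers 3:t
5(t) covers 4:s
6(q) covers 2:u, 5:t
7(q) covers 6:q
floor of heap: 0:q
completions by unplaced set U, small U first (add the entries for U minus each lowest piece of U):
  |U|=1: {7}:1
  |U|=2: {6,7}:1
  |U|=3: {2,6,7}:1  {5,6,7}:1
  |U|=4: {2,5,6,7}:2  {4,5,6,7}:1
  |U|=5: {2,4,5,6,7}:3  {3,4,5,6,7}:1
  |U|=6: {1,3,4,5,6,7}:1  {2,3,4,5,6,7}:4
  start at 0(q): 5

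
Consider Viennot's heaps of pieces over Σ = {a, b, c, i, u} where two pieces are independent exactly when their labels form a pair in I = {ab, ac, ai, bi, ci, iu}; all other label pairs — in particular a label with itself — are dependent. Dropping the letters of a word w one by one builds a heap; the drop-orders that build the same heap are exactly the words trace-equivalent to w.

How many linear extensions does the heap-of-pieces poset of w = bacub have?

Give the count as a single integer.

piece 0:b — minimal
piece 1:a — minimal
piece 2:c rests on {0:b}
piece 3:u rests on {1:a, 2:c}
piece 4:b rests on {3:u}
minimal pieces: {0:b, 1:a}
ways to finish when only these pieces remain (= sum over removing one remaining piece with nothing left below it):
  1 left: {4}→1
  2 left: {3,4}→1
  3 left: {1,3,4}→1  {2,3,4}→1
  placing 0:b first → 2 extensions
  placing 1:a first → 1 extensions
total linear extensions = 3

3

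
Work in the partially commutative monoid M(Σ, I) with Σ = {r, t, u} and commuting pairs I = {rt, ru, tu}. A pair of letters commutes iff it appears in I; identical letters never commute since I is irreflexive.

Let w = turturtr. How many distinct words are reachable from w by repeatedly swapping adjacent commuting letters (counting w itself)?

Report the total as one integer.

drop 0:t onto floor
drop 1:u onto floor
drop 2:r onto floor
drop 3:t onto {0:t}
drop 4:u onto {1:u}
drop 5:r onto {2:r}
drop 6:t onto {3:t}
drop 7:r onto {5:r}
ground layer = {0:t, 1:u, 2:r}
drop-orders for the pieces not yet dropped (sum over which currently-grounded one goes next):
  1 to go: {4} 1  {6} 1  {7} 1
  2 to go: {1,4} 1  {3,6} 1  {4,6} 2  {4,7} 2  {5,7} 1  {6,7} 2
  3 to go: {0,3,6} 1  {1,4,6} 3  {1,4,7} 3  {2,5,7} 1  {3,4,6} 3  {3,6,7} 3  {4,5,7} 3  {4,6,7} 6  {5,6,7} 3
  4 to go: {0,3,4,6} 4  {0,3,6,7} 4  {1,3,4,6} 6  {1,4,5,7} 6  {1,4,6,7} 12  {2,4,5,7} 4  {2,5,6,7} 4  {3,4,6,7} 12  {3,5,6,7} 6  {4,5,6,7} 12
  5 to go: {0,1,3,4,6} 10  {0,3,4,6,7} 20  {0,3,5,6,7} 10  {1,2,4,5,7} 10  {1,3,4,6,7} 30  {1,4,5,6,7} 30  {2,3,5,6,7} 10  {2,4,5,6,7} 20  {3,4,5,6,7} 30
  6 to go: {0,1,3,4,6,7} 60  {0,2,3,5,6,7} 20  {0,3,4,5,6,7} 60  {1,2,4,5,6,7} 60  {1,3,4,5,6,7} 90  {2,3,4,5,6,7} 60
  if 0:t drops first: 210 orders
  if 1:u drops first: 140 orders
  if 2:r drops first: 210 orders
heap linearizations: 560

560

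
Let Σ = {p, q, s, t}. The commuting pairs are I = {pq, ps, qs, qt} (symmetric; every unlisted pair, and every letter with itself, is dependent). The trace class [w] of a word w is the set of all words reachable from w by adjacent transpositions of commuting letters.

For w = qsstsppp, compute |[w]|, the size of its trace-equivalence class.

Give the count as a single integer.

32

0(q) covers ∅
1(s) covers ∅
2(s) covers 1:s
3(t) covers 2:s
4(s) covers 3:t
5(p) covers 3:t
6(p) covers 5:p
7(p) covers 6:p
floor of heap: 0:q, 1:s
completions by unplaced set U, small U first (add the entries for U minus each lowest piece of U):
  |U|=1: {0}:1  {4}:1  {7}:1
  |U|=2: {0,4}:2  {0,7}:2  {4,7}:2  {6,7}:1
  |U|=3: {0,4,7}:6  {0,6,7}:3  {4,6,7}:3  {5,6,7}:1
  |U|=4: {0,4,6,7}:12  {0,5,6,7}:4  {4,5,6,7}:4
  |U|=5: {0,4,5,6,7}:20  {3,4,5,6,7}:4
  |U|=6: {0,3,4,5,6,7}:24  {2,3,4,5,6,7}:4
  start at 0(q): 4
  start at 1(s): 28
sum over floor = 32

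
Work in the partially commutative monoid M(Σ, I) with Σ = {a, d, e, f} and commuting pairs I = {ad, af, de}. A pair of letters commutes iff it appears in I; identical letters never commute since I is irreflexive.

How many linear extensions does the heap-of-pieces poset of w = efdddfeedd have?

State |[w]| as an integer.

6

drop 0:e onto floor
drop 1:f onto {0:e}
drop 2:d onto {1:f}
drop 3:d onto {2:d}
drop 4:d onto {3:d}
drop 5:f onto {4:d}
drop 6:e onto {5:f}
drop 7:e onto {6:e}
drop 8:d onto {5:f}
drop 9:d onto {8:d}
ground layer = {0:e}
drop-orders for the pieces not yet dropped (sum over which currently-grounded one goes next):
  1 to go: {7} 1  {9} 1
  2 to go: {6,7} 1  {7,9} 2  {8,9} 1
  3 to go: {6,7,9} 3  {7,8,9} 3
  4 to go: {6,7,8,9} 6
  5 to go: {5,6,7,8,9} 6
  6 to go: {4,5,6,7,8,9} 6
  7 to go: {3,4,5,6,7,8,9} 6
  8 to go: {2,3,4,5,6,7,8,9} 6
  if 0:e drops first: 6 orders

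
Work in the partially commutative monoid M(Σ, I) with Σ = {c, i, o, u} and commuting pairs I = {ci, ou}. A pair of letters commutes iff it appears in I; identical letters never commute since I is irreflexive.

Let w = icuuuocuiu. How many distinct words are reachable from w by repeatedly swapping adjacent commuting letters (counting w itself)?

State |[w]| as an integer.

8

0(i) covers ∅
1(c) covers ∅
2(u) covers 0:i, 1:c
3(u) covers 2:u
4(u) covers 3:u
5(o) covers 0:i, 1:c
6(c) covers 4:u, 5:o
7(u) covers 6:c
8(i) covers 7:u
9(u) covers 8:i
floor of heap: 0:i, 1:c
completions by unplaced set U, small U first (add the entries for U minus each lowest piece of U):
  |U|=1: {9}:1
  |U|=2: {8,9}:1
  |U|=3: {7,8,9}:1
  |U|=4: {6,7,8,9}:1
  |U|=5: {4,6,7,8,9}:1  {5,6,7,8,9}:1
  |U|=6: {3,4,6,7,8,9}:1  {4,5,6,7,8,9}:2
  |U|=7: {2,3,4,6,7,8,9}:1  {3,4,5,6,7,8,9}:3
  |U|=8: {2,3,4,5,6,7,8,9}:4
  start at 0(i): 4
  start at 1(c): 4
sum over floor = 8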